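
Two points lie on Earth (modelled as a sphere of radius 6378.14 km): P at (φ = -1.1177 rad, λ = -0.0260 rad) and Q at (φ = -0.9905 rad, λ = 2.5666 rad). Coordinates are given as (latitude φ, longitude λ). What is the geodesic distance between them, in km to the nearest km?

In radians: φ₁ = -1.1177, φ₂ = -0.9905, Δλ = 148.545° = 2.5926 rad.
cos c = sin φ₁ sin φ₂ + cos φ₁ cos φ₂ cos Δλ = (-0.8991)(-0.8363) + (0.4378)(0.5483)(-0.8531) = 0.54718,
so c = arccos(0.54718) = 0.99181 rad.
Distance = R·c = 6378.14 × 0.9918 ≈ 6326 km.

6326 km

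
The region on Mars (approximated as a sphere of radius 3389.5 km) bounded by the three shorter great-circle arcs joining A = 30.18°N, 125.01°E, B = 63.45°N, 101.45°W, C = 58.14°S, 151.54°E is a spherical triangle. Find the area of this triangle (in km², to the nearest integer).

23180737 km²

Side lengths (central angles): a = 2.5477, b = 1.5895, c = 1.3862 rad; semiperimeter s = 2.7617.
By l'Huilier's theorem, tan(E/4) = √[tan(s/2) tan((s−a)/2) tan((s−b)/2) tan((s−c)/2)], giving spherical excess E = 2.0177 rad.
Area = E·R² = 2.0177 × (3389.5)² ≈ 23180737 km².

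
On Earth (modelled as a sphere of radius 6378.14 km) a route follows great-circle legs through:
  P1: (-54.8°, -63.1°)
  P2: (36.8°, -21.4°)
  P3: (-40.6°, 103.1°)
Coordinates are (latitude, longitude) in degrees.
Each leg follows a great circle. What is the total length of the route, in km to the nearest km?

Leg P1→P2: central angle 1.7162 rad, distance 10946.0 km.
Leg P2→P3: central angle 2.3953 rad, distance 15277.3 km.
Total: 10946.0 + 15277.3 ≈ 26223 km.

26223 km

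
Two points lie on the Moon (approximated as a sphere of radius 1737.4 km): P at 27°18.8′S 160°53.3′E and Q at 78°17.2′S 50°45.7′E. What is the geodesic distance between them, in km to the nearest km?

With latitudes φ₁ = -27.313°, φ₂ = -78.287° and longitude difference Δλ = -110.127°:
cos c = sin φ₁ sin φ₂ + cos φ₁ cos φ₂ cos Δλ = (-0.4589)(-0.9792) + (0.8885)(0.2030)(-0.3441) = 0.38723,
so c = arccos(0.38723) = 1.17317 rad.
Distance = R·c = 1737.4 × 1.1732 ≈ 2038 km.

2038 km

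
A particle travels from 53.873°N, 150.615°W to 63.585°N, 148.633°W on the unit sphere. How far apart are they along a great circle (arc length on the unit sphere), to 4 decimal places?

0.1704

In radians: φ₁ = 0.9403, φ₂ = 1.1098, Δλ = 1.982° = 0.0346 rad.
cos c = sin φ₁ sin φ₂ + cos φ₁ cos φ₂ cos Δλ = (0.8077)(0.8956) + (0.5896)(0.4449)(0.9994) = 0.98551,
so c = arccos(0.98551) = 0.17043 rad.
On the unit sphere the arc length equals the central angle: 0.1704.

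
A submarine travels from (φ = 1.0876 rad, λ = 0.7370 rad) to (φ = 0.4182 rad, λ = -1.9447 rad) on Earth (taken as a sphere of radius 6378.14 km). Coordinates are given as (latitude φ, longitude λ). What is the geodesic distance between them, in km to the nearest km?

In radians: φ₁ = 1.0876, φ₂ = 0.4182, Δλ = -153.650° = -2.6817 rad.
cos c = sin φ₁ sin φ₂ + cos φ₁ cos φ₂ cos Δλ = (0.8855)(0.4061) + (0.4646)(0.9138)(-0.8961) = -0.02084,
so c = arccos(-0.02084) = 1.59164 rad.
Distance = R·c = 6378.14 × 1.5916 ≈ 10152 km.

10152 km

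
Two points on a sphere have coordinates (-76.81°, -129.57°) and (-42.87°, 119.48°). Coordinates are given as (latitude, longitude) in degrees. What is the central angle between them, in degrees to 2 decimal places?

52.94°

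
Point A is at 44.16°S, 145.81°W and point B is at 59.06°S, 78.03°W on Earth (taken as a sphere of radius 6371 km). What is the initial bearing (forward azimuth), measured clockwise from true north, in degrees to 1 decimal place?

Δλ = 67.780° = 1.1830 rad.
y = sin Δλ · cos φ₂ = (0.9257)(0.5141) = 0.4760
x = cos φ₁ sin φ₂ − sin φ₁ cos φ₂ cos Δλ = (0.7174)(-0.8577) − (-0.6967)(0.5141)(0.3782) = -0.4799
θ = atan2(y, x) = 135.23°, so the bearing is 135.2°.

135.2°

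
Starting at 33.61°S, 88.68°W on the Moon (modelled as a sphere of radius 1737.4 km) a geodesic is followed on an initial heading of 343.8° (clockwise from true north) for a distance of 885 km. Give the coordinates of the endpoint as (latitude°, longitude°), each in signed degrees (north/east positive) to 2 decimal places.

-5.35°, -96.53°

Angular distance δ = d/R = 885/1737.4 = 0.50938 rad; initial bearing θ = 6.0004 rad.
sin φ₂ = sin φ₁ cos δ + cos φ₁ sin δ cos θ = (-0.5535)(0.8730) + (0.8328)(0.4876)(0.9603) = -0.0933, so φ₂ = -5.35°.
Δλ = atan2(sin θ sin δ cos φ₁, cos δ − sin φ₁ sin φ₂) = atan2(-0.1133, 0.8214) = -7.854°.
λ₂ = -88.680° − 7.854° = -96.53°.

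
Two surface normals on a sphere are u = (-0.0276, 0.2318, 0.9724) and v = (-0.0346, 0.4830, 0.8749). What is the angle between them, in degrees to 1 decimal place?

15.5°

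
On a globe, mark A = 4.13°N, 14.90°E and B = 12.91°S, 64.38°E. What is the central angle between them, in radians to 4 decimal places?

0.9077 rad

With latitudes φ₁ = 4.130°, φ₂ = -12.910° and longitude difference Δλ = 49.480°:
cos c = sin φ₁ sin φ₂ + cos φ₁ cos φ₂ cos Δλ = (0.0720)(-0.2234) + (0.9974)(0.9747)(0.6497) = 0.61555,
so c = arccos(0.61555) = 0.90771 rad.
So the angular separation is 0.9077 rad.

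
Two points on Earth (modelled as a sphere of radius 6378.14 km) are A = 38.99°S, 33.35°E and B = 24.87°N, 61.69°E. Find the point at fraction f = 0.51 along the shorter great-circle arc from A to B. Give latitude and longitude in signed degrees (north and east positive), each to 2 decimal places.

Central angle δ = 1.2068 rad. Interpolating on the sphere with fraction f = 0.51:
P = [sin((1−f)δ)·A + sin(fδ)·B] / sin δ = 0.5965·A + 0.6178·B in Cartesian coordinates,
giving P = (0.6531, 0.7484, -0.1155), i.e. latitude -6.63°, longitude 48.89°.

-6.63°, 48.89°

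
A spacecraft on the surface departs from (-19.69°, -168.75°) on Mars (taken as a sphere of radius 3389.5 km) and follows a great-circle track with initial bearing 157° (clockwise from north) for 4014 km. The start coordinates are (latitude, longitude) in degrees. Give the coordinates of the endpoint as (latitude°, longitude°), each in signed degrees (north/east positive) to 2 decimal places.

-68.40°, -89.34°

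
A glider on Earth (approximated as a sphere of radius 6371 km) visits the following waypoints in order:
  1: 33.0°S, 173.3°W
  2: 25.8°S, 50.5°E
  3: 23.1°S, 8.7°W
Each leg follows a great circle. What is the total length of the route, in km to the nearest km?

17951 km

Leg 1→2: central angle 1.8838 rad, distance 12001.8 km.
Leg 2→3: central angle 0.9338 rad, distance 5949.1 km.
Total: 12001.8 + 5949.1 ≈ 17951 km.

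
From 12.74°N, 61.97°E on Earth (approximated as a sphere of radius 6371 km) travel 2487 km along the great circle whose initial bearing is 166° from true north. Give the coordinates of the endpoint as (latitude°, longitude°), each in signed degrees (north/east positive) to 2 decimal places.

Angular distance δ = d/R = 2487/6371 = 0.39036 rad; initial bearing θ = 2.8972 rad.
sin φ₂ = sin φ₁ cos δ + cos φ₁ sin δ cos θ = (0.2205)(0.9248) + (0.9754)(0.3805)(-0.9703) = -0.1562, so φ₂ = -8.99°.
Δλ = atan2(sin θ sin δ cos φ₁, cos δ − sin φ₁ sin φ₂) = atan2(0.0898, 0.9592) = 5.348°.
λ₂ = 61.970° + 5.348° = 67.32°.

-8.99°, 67.32°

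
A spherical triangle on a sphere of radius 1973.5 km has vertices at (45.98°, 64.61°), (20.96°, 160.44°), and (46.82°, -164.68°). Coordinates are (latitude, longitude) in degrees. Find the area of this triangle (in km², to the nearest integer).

Side lengths (central angles): a = 0.6680, b = 1.3549, c = 1.3783 rad; semiperimeter s = 1.7006.
By l'Huilier's theorem, tan(E/4) = √[tan(s/2) tan((s−a)/2) tan((s−b)/2) tan((s−c)/2)], giving spherical excess E = 0.5386 rad.
Area = E·R² = 0.5386 × (1973.5)² ≈ 2097604 km².

2097604 km²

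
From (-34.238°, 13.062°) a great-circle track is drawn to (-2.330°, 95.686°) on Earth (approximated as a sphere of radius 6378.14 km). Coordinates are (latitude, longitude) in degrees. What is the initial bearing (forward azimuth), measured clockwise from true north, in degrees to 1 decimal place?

With φ₁ = -0.5976, φ₂ = -0.0407, Δλ = 1.4421 rad, the forward-azimuth formula gives
θ = atan2( sin Δλ cos φ₂ , cos φ₁ sin φ₂ − sin φ₁ cos φ₂ cos Δλ ) = atan2(0.9909, 0.0386) = 87.77°.
So the initial bearing is 87.8°.

87.8°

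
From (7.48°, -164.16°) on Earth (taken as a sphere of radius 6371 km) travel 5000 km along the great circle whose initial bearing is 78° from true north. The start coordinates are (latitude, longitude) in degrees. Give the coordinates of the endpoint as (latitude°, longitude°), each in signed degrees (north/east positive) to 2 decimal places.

13.76°, -118.79°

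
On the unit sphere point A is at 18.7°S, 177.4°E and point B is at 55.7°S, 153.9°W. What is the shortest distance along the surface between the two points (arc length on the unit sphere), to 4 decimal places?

0.7480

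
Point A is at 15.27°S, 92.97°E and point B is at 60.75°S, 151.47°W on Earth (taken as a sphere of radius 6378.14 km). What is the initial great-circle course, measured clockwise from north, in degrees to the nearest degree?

154°

With φ₁ = -0.2665, φ₂ = -1.0603, Δλ = 2.0169 rad, the forward-azimuth formula gives
θ = atan2( sin Δλ cos φ₂ , cos φ₁ sin φ₂ − sin φ₁ cos φ₂ cos Δλ ) = atan2(0.4408, -0.8972) = 153.84°.
So the initial bearing is 154°.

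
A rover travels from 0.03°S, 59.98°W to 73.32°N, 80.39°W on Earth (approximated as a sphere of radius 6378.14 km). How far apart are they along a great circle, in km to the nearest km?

8285 km

In radians: φ₁ = -0.0005, φ₂ = 1.2797, Δλ = -20.410° = -0.3562 rad.
cos c = sin φ₁ sin φ₂ + cos φ₁ cos φ₂ cos Δλ = (-0.0005)(0.9579) + (1.0000)(0.2870)(0.9372) = 0.26851,
so c = arccos(0.26851) = 1.29896 rad.
Distance = R·c = 6378.14 × 1.2990 ≈ 8285 km.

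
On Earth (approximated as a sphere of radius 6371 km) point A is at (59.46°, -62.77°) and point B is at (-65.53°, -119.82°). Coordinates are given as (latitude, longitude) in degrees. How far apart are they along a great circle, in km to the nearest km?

14680 km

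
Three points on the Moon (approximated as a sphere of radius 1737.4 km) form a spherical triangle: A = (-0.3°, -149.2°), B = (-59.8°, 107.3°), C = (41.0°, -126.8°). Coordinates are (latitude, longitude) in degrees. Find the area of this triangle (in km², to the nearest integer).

562120 km²

Side lengths (central angles): a = 2.4810, b = 0.8033, c = 1.6839 rad; semiperimeter s = 2.4841.
By l'Huilier's theorem, tan(E/4) = √[tan(s/2) tan((s−a)/2) tan((s−b)/2) tan((s−c)/2)], giving spherical excess E = 0.1862 rad.
Area = E·R² = 0.1862 × (1737.4)² ≈ 562120 km².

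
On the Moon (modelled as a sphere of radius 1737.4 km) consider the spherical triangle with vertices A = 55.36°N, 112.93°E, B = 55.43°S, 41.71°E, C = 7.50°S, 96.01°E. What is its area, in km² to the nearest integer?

Side lengths (central angles): a = 1.1199, b = 1.1243, c = 2.1817 rad; semiperimeter s = 2.2130.
By l'Huilier's theorem, tan(E/4) = √[tan(s/2) tan((s−a)/2) tan((s−b)/2) tan((s−c)/2)], giving spherical excess E = 0.4272 rad.
Area = E·R² = 0.4272 × (1737.4)² ≈ 1289572 km².

1289572 km²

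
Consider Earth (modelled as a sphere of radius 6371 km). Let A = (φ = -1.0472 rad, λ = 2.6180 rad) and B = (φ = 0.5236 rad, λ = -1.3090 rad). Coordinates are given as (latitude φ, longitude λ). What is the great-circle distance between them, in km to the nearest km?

Let φ₁ = -1.0472 rad, φ₂ = 0.5236 rad, and Δλ = 2.3562 rad.
cos c = sin φ₁ sin φ₂ + cos φ₁ cos φ₂ cos Δλ = (-0.8660)(0.5000) + (0.5000)(0.8660)(-0.7071) = -0.73920,
so c = arccos(-0.73920) = 2.40267 rad.
Distance = R·c = 6371 × 2.4027 ≈ 15307 km.

15307 km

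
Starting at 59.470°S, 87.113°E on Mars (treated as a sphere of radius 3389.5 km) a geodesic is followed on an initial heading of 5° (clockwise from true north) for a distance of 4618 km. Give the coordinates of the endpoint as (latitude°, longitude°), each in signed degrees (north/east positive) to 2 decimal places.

18.48°, 92.27°

Angular distance δ = d/R = 4618/3389.5 = 1.36244 rad; initial bearing θ = 0.0873 rad.
sin φ₂ = sin φ₁ cos δ + cos φ₁ sin δ cos θ = (-0.8614)(0.2068) + (0.5080)(0.9784)(0.9962) = 0.3169, so φ₂ = 18.48°.
Δλ = atan2(sin θ sin δ cos φ₁, cos δ − sin φ₁ sin φ₂) = atan2(0.0433, 0.4798) = 5.158°.
λ₂ = 87.113° + 5.158° = 92.27°.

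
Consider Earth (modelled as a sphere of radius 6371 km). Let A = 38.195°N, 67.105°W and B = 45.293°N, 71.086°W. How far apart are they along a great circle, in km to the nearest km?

855 km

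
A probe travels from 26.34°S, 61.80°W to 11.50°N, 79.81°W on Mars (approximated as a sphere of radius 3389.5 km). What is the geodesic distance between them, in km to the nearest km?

With latitudes φ₁ = -26.340°, φ₂ = 11.500° and longitude difference Δλ = -18.010°:
cos c = sin φ₁ sin φ₂ + cos φ₁ cos φ₂ cos Δλ = (-0.4437)(0.1994) + (0.8962)(0.9799)(0.9510) = 0.74670,
so c = arccos(0.74670) = 0.72771 rad.
Distance = R·c = 3389.5 × 0.7277 ≈ 2467 km.

2467 km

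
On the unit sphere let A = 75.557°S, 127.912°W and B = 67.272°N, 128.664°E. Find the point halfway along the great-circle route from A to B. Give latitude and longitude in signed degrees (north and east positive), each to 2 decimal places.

-6.43°, 165.11°

Central angle δ = 2.7277 rad. Interpolating on the sphere with fraction f = 0.5:
P = [sin((1−f)δ)·A + sin(fδ)·B] / sin δ = 2.4335·A + 2.4335·B in Cartesian coordinates,
giving P = (-0.9604, 0.2553, -0.1121), i.e. latitude -6.43°, longitude 165.11°.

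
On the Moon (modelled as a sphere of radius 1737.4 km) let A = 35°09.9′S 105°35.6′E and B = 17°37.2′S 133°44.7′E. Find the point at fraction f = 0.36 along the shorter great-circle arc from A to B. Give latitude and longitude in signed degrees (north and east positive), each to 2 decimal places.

The central angle between A and B is δ = 0.5330 rad.
With f = 0.36, the slerp weights are sin((1−f)δ)/sin δ = 0.6584 and sin(fδ)/sin δ = 0.3753.
Weighted sum of the unit vectors: (0.6584)·(-0.2197,0.7874,-0.5759) + (0.3753)·(-0.6590,0.6885,-0.3027) = (-0.3920, 0.7768, -0.4928).
Converting back: φ = atan2(z, √(x²+y²)) = -29.52°, λ = atan2(y, x) = 116.78°.

-29.52°, 116.78°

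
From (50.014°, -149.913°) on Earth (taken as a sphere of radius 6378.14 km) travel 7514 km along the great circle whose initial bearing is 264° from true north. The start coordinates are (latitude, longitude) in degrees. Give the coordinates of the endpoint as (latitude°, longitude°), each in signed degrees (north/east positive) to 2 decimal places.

13.37°, 139.28°

Angular distance δ = d/R = 7514/6378.14 = 1.17809 rad; initial bearing θ = 4.6077 rad.
sin φ₂ = sin φ₁ cos δ + cos φ₁ sin δ cos θ = (0.7662)(0.3827) + (0.6426)(0.9239)(-0.1045) = 0.2312, so φ₂ = 13.37°.
Δλ = atan2(sin θ sin δ cos φ₁, cos δ − sin φ₁ sin φ₂) = atan2(-0.5904, 0.2056) = -70.803°.
λ₂ = -149.913° − 70.803° = -220.72° → 139.28° after wrapping to (−180°, 180°].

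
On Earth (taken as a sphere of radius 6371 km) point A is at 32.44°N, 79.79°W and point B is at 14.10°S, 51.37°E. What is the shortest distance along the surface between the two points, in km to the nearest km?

With latitudes φ₁ = 32.440°, φ₂ = -14.100° and longitude difference Δλ = 131.160°:
cos c = sin φ₁ sin φ₂ + cos φ₁ cos φ₂ cos Δλ = (0.5364)(-0.2436) + (0.8440)(0.9699)(-0.6582) = -0.66940,
so c = arccos(-0.66940) = 2.30420 rad.
Distance = R·c = 6371 × 2.3042 ≈ 14680 km.

14680 km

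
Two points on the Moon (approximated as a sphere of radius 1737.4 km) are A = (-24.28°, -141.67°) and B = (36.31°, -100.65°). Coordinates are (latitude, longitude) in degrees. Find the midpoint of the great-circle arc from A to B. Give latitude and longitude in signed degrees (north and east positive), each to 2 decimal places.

The central angle between A and B is δ = 1.2549 rad.
With f = 0.5, the slerp weights are sin((1−f)δ)/sin δ = 0.6176 and sin(fδ)/sin δ = 0.6176.
Weighted sum of the unit vectors: (0.6176)·(-0.7151,-0.5653,-0.4112) + (0.6176)·(-0.1489,-0.7919,0.5922) = (-0.5336, -0.8383, 0.1118).
Converting back: φ = atan2(z, √(x²+y²)) = 6.42°, λ = atan2(y, x) = -122.48°.

6.42°, -122.48°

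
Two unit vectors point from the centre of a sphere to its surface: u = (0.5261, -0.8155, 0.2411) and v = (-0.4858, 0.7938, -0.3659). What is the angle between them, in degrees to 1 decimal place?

u·v = -0.9911; |u| = 1.0000, |v| = 1.0000.
cos θ = (u·v)/(|u||v|) = -0.9912, so θ = 172.4°.

172.4°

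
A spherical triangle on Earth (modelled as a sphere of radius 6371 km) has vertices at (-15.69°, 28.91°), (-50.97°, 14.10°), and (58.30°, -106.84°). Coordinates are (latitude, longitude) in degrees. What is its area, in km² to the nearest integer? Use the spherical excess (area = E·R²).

Side lengths (central angles): a = 2.5518, b = 2.2049, c = 0.6498 rad; semiperimeter s = 2.7033.
By l'Huilier's theorem, tan(E/4) = √[tan(s/2) tan((s−a)/2) tan((s−b)/2) tan((s−c)/2)], giving spherical excess E = 1.4474 rad.
Area = E·R² = 1.4474 × (6371)² ≈ 58749405 km².

58749405 km²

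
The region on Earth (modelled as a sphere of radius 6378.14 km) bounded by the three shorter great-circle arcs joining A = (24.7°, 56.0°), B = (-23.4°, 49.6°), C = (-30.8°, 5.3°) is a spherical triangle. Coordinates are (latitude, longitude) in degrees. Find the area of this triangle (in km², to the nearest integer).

12575350 km²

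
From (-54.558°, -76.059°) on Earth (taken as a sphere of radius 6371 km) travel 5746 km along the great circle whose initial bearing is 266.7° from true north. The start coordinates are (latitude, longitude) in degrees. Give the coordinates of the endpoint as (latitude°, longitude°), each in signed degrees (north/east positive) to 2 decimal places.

Angular distance δ = d/R = 5746/6371 = 0.90190 rad; initial bearing θ = 4.6548 rad.
sin φ₂ = sin φ₁ cos δ + cos φ₁ sin δ cos θ = (-0.8147)(0.6201) + (0.5799)(0.7845)(-0.0576) = -0.5314, so φ₂ = -32.10°.
Δλ = atan2(sin θ sin δ cos φ₁, cos δ − sin φ₁ sin φ₂) = atan2(-0.4542, 0.1872) = -67.601°.
λ₂ = -76.059° − 67.601° = -143.66°.

-32.10°, -143.66°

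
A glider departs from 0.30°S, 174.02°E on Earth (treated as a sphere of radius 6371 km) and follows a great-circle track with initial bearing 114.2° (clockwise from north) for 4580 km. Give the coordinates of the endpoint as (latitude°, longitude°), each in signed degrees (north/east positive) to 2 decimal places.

Angular distance δ = d/R = 4580/6371 = 0.71888 rad; initial bearing θ = 1.9932 rad.
sin φ₂ = sin φ₁ cos δ + cos φ₁ sin δ cos θ = (-0.0052)(0.7525) + (1.0000)(0.6585)(-0.4099) = -0.2739, so φ₂ = -15.90°.
Δλ = atan2(sin θ sin δ cos φ₁, cos δ − sin φ₁ sin φ₂) = atan2(0.6007, 0.7511) = 38.649°.
λ₂ = 174.020° + 38.649° = 212.67° → -147.33° after wrapping to (−180°, 180°].

-15.90°, -147.33°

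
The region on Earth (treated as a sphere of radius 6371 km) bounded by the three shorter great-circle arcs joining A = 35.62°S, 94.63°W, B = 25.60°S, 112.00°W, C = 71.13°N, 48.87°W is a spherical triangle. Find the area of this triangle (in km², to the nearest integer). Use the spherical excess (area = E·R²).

16973495 km²

Side lengths (central angles): a = 1.8515, b = 1.9473, c = 0.3133 rad; semiperimeter s = 2.0561.
By l'Huilier's theorem, tan(E/4) = √[tan(s/2) tan((s−a)/2) tan((s−b)/2) tan((s−c)/2)], giving spherical excess E = 0.4182 rad.
Area = E·R² = 0.4182 × (6371)² ≈ 16973495 km².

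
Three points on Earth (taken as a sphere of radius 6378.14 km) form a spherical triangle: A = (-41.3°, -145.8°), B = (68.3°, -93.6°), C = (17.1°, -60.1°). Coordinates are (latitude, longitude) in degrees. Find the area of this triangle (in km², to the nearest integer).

51876350 km²

Side lengths (central angles): a = 0.9668, b = 1.7115, c = 2.0297 rad; semiperimeter s = 2.3540.
By l'Huilier's theorem, tan(E/4) = √[tan(s/2) tan((s−a)/2) tan((s−b)/2) tan((s−c)/2)], giving spherical excess E = 1.2752 rad.
Area = E·R² = 1.2752 × (6378.14)² ≈ 51876350 km².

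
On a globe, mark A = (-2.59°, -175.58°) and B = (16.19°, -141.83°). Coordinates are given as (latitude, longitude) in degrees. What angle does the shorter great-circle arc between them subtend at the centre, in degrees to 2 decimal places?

38.27°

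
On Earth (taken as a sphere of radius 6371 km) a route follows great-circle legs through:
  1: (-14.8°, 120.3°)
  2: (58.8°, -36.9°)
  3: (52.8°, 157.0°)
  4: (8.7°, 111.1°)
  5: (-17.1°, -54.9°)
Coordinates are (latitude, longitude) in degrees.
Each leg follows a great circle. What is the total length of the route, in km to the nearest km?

Leg 1→2: central angle 2.3188 rad, distance 14773.3 km.
Leg 2→3: central angle 1.1839 rad, distance 7542.8 km.
Leg 3→4: central angle 1.0046 rad, distance 6400.6 km.
Leg 4→5: central angle 2.8621 rad, distance 18234.7 km.
Total: 14773.3 + 7542.8 + 6400.6 + 18234.7 ≈ 46951 km.

46951 km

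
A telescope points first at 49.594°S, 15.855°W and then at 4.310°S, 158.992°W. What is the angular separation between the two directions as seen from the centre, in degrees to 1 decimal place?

117.4°

With latitudes φ₁ = -49.594°, φ₂ = -4.310° and longitude difference Δλ = -143.137°:
Haversine: a = sin²(Δφ/2) + cos φ₁ cos φ₂ sin²(Δλ/2) = 0.1482 + (0.6482)(0.9972)(0.9000) = 0.72996.
Central angle c = 2·arcsin(√a) = 2.04869 rad.
So the angular separation is 117.4°.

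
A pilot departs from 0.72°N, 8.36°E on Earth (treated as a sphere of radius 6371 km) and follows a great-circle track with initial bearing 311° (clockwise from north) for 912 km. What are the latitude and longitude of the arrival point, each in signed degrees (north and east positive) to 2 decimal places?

Angular distance δ = d/R = 912/6371 = 0.14315 rad; initial bearing θ = 5.4280 rad.
sin φ₂ = sin φ₁ cos δ + cos φ₁ sin δ cos θ = (0.0126)(0.9898) + (0.9999)(0.1427)(0.6561) = 0.1060, so φ₂ = 6.09°.
Δλ = atan2(sin θ sin δ cos φ₁, cos δ − sin φ₁ sin φ₂) = atan2(-0.1077, 0.9884) = -6.216°.
λ₂ = 8.360° − 6.216° = 2.14°.

6.09°, 2.14°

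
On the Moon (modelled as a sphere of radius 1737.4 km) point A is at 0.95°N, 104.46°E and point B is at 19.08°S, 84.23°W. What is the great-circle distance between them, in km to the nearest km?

With latitudes φ₁ = 0.950°, φ₂ = -19.080° and longitude difference Δλ = 171.310°:
Haversine: a = sin²(Δφ/2) + cos φ₁ cos φ₂ sin²(Δλ/2) = 0.0302 + (0.9999)(0.9451)(0.9943) = 0.96975.
Central angle c = 2·arcsin(√a) = 2.79198 rad.
Distance = R·c = 1737.4 × 2.7920 ≈ 4851 km.

4851 km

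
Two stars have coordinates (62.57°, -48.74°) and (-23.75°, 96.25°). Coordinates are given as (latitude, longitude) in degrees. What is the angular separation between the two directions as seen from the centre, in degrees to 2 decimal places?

134.65°

In radians: φ₁ = 1.0921, φ₂ = -0.4145, Δλ = 144.990° = 2.5306 rad.
cos c = sin φ₁ sin φ₂ + cos φ₁ cos φ₂ cos Δλ = (0.8876)(-0.4027) + (0.4607)(0.9153)(-0.8191) = -0.70282,
so c = arccos(-0.70282) = 2.35015 rad.
So the angular separation is 134.65°.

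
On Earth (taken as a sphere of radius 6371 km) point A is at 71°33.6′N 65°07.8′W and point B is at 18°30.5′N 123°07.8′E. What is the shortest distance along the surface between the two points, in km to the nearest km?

Let φ₁ = 1.2490 rad, φ₂ = 0.3230 rad, and Δλ = -2.9974 rad.
cos c = sin φ₁ sin φ₂ + cos φ₁ cos φ₂ cos Δλ = (0.9487)(0.3174) + (0.3163)(0.9483)(-0.9896) = 0.00430,
so c = arccos(0.00430) = 1.56649 rad.
Distance = R·c = 6371 × 1.5665 ≈ 9980 km.

9980 km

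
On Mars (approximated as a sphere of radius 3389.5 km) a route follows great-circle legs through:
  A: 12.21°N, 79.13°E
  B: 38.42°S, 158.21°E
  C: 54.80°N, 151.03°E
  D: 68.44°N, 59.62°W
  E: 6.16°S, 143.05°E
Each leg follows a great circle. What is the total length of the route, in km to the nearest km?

Leg A→B: central angle 1.5572 rad, distance 5278.0 km.
Leg B→C: central angle 1.6305 rad, distance 5526.7 km.
Leg C→D: central angle 0.9548 rad, distance 3236.4 km.
Leg D→E: central angle 2.0230 rad, distance 6856.9 km.
Total: 5278.0 + 5526.7 + 3236.4 + 6856.9 ≈ 20898 km.

20898 km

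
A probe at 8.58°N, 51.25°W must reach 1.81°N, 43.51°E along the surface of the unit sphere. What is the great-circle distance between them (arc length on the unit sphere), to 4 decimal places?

In radians: φ₁ = 0.1497, φ₂ = 0.0316, Δλ = 94.760° = 1.6539 rad.
Haversine: a = sin²(Δφ/2) + cos φ₁ cos φ₂ sin²(Δλ/2) = 0.0035 + (0.9888)(0.9995)(0.5415) = 0.53865.
Central angle c = 2·arcsin(√a) = 1.64817 rad.
On the unit sphere the arc length equals the central angle: 1.6482.

1.6482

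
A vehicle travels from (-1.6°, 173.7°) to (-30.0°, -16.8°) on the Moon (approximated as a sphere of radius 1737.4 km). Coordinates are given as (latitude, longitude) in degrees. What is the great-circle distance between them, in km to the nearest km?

4453 km

With latitudes φ₁ = -1.600°, φ₂ = -30.000° and longitude difference Δλ = 169.500°:
cos c = sin φ₁ sin φ₂ + cos φ₁ cos φ₂ cos Δλ = (-0.0279)(-0.5000) + (0.9996)(0.8660)(-0.9833) = -0.83723,
so c = arccos(-0.83723) = 2.56300 rad.
Distance = R·c = 1737.4 × 2.5630 ≈ 4453 km.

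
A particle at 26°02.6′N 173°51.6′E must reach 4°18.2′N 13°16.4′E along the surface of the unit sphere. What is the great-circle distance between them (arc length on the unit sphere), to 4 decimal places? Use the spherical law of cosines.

2.5184

Let φ₁ = 0.4545 rad, φ₂ = 0.0751 rad, and Δλ = -2.8028 rad.
cos c = sin φ₁ sin φ₂ + cos φ₁ cos φ₂ cos Δλ = (0.4391)(0.0750) + (0.8985)(0.9972)(-0.9431) = -0.81205,
so c = arccos(-0.81205) = 2.51845 rad.
On the unit sphere the arc length equals the central angle: 2.5184.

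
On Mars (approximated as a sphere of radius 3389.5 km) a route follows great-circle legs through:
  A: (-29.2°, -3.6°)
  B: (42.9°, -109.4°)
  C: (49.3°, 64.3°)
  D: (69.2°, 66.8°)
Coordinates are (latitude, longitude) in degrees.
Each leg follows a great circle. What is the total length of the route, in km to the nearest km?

13487 km

Leg A→B: central angle 2.1016 rad, distance 7123.3 km.
Leg B→C: central angle 1.5295 rad, distance 5184.3 km.
Leg C→D: central angle 0.3480 rad, distance 1179.4 km.
Total: 7123.3 + 5184.3 + 1179.4 ≈ 13487 km.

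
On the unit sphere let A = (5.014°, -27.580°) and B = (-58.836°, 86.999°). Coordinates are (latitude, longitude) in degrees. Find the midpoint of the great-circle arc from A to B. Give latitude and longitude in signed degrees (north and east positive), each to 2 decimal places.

The central angle between A and B is δ = 1.8642 rad.
With f = 0.5, the slerp weights are sin((1−f)δ)/sin δ = 0.8387 and sin(fδ)/sin δ = 0.8387.
Weighted sum of the unit vectors: (0.8387)·(0.8830,-0.4612,0.0874) + (0.8387)·(0.0271,0.5168,-0.8557) = (0.7633, 0.0466, -0.6444).
Converting back: φ = atan2(z, √(x²+y²)) = -40.12°, λ = atan2(y, x) = 3.49°.

-40.12°, 3.49°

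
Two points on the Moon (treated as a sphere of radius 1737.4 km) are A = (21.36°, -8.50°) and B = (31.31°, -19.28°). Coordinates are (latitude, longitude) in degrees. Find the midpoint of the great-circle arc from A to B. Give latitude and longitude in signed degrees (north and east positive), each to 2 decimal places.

26.44°, -13.66°

Central angle δ = 0.2418 rad. Interpolating on the sphere with fraction f = 0.5:
P = [sin((1−f)δ)·A + sin(fδ)·B] / sin δ = 0.5037·A + 0.5037·B in Cartesian coordinates,
giving P = (0.8701, -0.2114, 0.4452), i.e. latitude 26.44°, longitude -13.66°.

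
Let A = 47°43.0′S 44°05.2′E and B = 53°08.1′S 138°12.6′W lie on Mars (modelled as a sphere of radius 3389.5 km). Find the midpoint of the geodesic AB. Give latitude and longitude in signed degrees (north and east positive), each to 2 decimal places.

Central angle δ = 1.3811 rad. Interpolating on the sphere with fraction f = 0.5:
P = [sin((1−f)δ)·A + sin(fδ)·B] / sin δ = 0.6486·A + 0.6486·B in Cartesian coordinates,
giving P = (0.0233, 0.0443, -0.9987), i.e. latitude -87.13°, longitude 62.23°.

-87.13°, 62.23°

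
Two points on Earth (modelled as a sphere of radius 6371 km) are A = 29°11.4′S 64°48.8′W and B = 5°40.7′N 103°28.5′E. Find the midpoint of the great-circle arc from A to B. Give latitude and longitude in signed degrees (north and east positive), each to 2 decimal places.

The central angle between A and B is δ = 2.6880 rad.
With f = 0.5, the slerp weights are sin((1−f)δ)/sin δ = 2.2238 and sin(fδ)/sin δ = 2.2238.
Weighted sum of the unit vectors: (2.2238)·(0.3715,-0.7900,-0.4877) + (2.2238)·(-0.2319,0.9677,0.0989) = (0.3105, 0.3952, -0.8645).
Converting back: φ = atan2(z, √(x²+y²)) = -59.83°, λ = atan2(y, x) = 51.84°.

-59.83°, 51.84°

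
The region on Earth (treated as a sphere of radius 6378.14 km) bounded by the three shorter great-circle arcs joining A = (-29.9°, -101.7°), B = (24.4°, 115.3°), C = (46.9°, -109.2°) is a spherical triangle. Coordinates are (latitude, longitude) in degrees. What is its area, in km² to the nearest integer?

92751981 km²

Side lengths (central angles): a = 1.7135, b = 1.3456, c = 2.5615 rad; semiperimeter s = 2.8103.
By l'Huilier's theorem, tan(E/4) = √[tan(s/2) tan((s−a)/2) tan((s−b)/2) tan((s−c)/2)], giving spherical excess E = 2.2800 rad.
Area = E·R² = 2.2800 × (6378.14)² ≈ 92751981 km².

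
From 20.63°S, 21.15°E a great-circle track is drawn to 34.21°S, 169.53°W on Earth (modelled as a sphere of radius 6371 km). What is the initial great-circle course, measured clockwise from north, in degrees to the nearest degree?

169°

With φ₁ = -0.3601, φ₂ = -0.5971, Δλ = 2.9552 rad, the forward-azimuth formula gives
θ = atan2( sin Δλ cos φ₂ , cos φ₁ sin φ₂ − sin φ₁ cos φ₂ cos Δλ ) = atan2(0.1533, -0.8125) = 169.32°.
So the initial bearing is 169°.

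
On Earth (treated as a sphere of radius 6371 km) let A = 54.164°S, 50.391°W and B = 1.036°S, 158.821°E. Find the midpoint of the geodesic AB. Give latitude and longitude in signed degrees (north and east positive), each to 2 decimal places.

-55.66°, -170.87°

Central angle δ = 2.0901 rad. Interpolating on the sphere with fraction f = 0.5:
P = [sin((1−f)δ)·A + sin(fδ)·B] / sin δ = 0.9963·A + 0.9963·B in Cartesian coordinates,
giving P = (-0.5570, -0.0895, -0.8257), i.e. latitude -55.66°, longitude -170.87°.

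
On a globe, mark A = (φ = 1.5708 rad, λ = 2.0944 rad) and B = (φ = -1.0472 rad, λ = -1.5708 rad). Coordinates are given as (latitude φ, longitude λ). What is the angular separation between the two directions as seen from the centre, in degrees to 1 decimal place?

150.0°

In radians: φ₁ = 1.5708, φ₂ = -1.0472, Δλ = 150.000° = 2.6180 rad.
Haversine: a = sin²(Δφ/2) + cos φ₁ cos φ₂ sin²(Δλ/2) = 0.9330 + (-0.0000)(0.5000)(0.9330) = 0.93301.
Central angle c = 2·arcsin(√a) = 2.61799 rad.
So the angular separation is 150.0°.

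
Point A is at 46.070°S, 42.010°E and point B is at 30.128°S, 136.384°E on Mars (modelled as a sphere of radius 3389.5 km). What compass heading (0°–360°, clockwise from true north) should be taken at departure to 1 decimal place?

114.6°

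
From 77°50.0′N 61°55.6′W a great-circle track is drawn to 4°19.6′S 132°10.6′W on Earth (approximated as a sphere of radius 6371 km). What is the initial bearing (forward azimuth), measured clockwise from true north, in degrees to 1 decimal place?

249.8°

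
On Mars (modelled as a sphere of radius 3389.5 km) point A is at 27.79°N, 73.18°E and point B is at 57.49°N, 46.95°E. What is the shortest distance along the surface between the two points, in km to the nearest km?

2067 km

Let φ₁ = 0.4850 rad, φ₂ = 1.0034 rad, and Δλ = -0.4578 rad.
Haversine: a = sin²(Δφ/2) + cos φ₁ cos φ₂ sin²(Δλ/2) = 0.0657 + (0.8847)(0.5374)(0.0515) = 0.09016.
Central angle c = 2·arcsin(√a) = 0.60996 rad.
Distance = R·c = 3389.5 × 0.6100 ≈ 2067 km.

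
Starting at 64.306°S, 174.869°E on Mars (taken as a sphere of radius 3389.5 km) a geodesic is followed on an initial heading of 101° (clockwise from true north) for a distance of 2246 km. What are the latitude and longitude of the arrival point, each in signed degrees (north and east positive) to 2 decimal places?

Angular distance δ = d/R = 2246/3389.5 = 0.66263 rad; initial bearing θ = 1.7628 rad.
sin φ₂ = sin φ₁ cos δ + cos φ₁ sin δ cos θ = (-0.9011)(0.7884) + (0.4336)(0.6152)(-0.1908) = -0.7613, so φ₂ = -49.58°.
Δλ = atan2(sin θ sin δ cos φ₁, cos δ − sin φ₁ sin φ₂) = atan2(0.2618, 0.1023) = 68.652°.
λ₂ = 174.869° + 68.652° = 243.52° → -116.48° after wrapping to (−180°, 180°].

-49.58°, -116.48°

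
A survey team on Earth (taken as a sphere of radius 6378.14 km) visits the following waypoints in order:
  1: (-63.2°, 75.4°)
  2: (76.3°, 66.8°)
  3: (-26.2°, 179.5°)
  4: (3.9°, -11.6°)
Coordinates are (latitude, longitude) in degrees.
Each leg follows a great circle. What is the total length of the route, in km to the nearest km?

46267 km

Leg 1→2: central angle 2.4366 rad, distance 15540.9 km.
Leg 2→3: central angle 2.1071 rad, distance 13439.3 km.
Leg 3→4: central angle 2.7104 rad, distance 17287.2 km.
Total: 15540.9 + 13439.3 + 17287.2 ≈ 46267 km.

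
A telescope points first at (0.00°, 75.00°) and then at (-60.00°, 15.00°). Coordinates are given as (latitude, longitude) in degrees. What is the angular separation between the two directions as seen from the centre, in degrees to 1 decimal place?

75.5°

With latitudes φ₁ = 0.000°, φ₂ = -60.000° and longitude difference Δλ = -60.000°:
Haversine: a = sin²(Δφ/2) + cos φ₁ cos φ₂ sin²(Δλ/2) = 0.2500 + (1.0000)(0.5000)(0.2500) = 0.37500.
Central angle c = 2·arcsin(√a) = 1.31812 rad.
So the angular separation is 75.5°.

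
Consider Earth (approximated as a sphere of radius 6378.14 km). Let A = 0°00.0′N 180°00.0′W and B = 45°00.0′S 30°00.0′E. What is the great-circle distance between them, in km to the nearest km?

In radians: φ₁ = 0.0000, φ₂ = -0.7854, Δλ = -150.000° = -2.6180 rad.
cos c = sin φ₁ sin φ₂ + cos φ₁ cos φ₂ cos Δλ = (0.0000)(-0.7071) + (1.0000)(0.7071)(-0.8660) = -0.61237,
so c = arccos(-0.61237) = 2.22985 rad.
Distance = R·c = 6378.14 × 2.2299 ≈ 14222 km.

14222 km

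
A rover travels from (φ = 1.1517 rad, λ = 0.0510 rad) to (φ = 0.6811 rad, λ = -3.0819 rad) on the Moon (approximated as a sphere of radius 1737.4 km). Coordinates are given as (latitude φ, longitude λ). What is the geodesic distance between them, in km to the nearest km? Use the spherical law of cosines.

2274 km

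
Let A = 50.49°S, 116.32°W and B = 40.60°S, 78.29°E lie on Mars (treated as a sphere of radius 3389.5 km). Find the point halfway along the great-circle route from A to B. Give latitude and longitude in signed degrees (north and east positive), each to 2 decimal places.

-81.39°, 126.46°

The central angle between A and B is δ = 1.5361 rad.
With f = 0.5, the slerp weights are sin((1−f)δ)/sin δ = 0.6952 and sin(fδ)/sin δ = 0.6952.
Weighted sum of the unit vectors: (0.6952)·(-0.2821,-0.5703,-0.7715) + (0.6952)·(0.1541,0.7435,-0.6508) = (-0.0890, 0.1204, -0.9887).
Converting back: φ = atan2(z, √(x²+y²)) = -81.39°, λ = atan2(y, x) = 126.46°.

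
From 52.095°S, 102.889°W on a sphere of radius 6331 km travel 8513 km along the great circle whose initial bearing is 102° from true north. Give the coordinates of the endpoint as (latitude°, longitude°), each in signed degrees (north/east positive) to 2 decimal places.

-17.54°, -11.56°

Angular distance δ = d/R = 8513/6331 = 1.34465 rad; initial bearing θ = 1.7802 rad.
sin φ₂ = sin φ₁ cos δ + cos φ₁ sin δ cos θ = (-0.7890)(0.2242) + (0.6144)(0.9745)(-0.2079) = -0.3014, so φ₂ = -17.54°.
Δλ = atan2(sin θ sin δ cos φ₁, cos δ − sin φ₁ sin φ₂) = atan2(0.5856, -0.0136) = 91.329°.
λ₂ = -102.889° + 91.329° = -11.56°.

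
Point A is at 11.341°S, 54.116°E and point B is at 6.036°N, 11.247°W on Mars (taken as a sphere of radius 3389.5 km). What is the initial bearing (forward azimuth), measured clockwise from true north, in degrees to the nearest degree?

Δλ = -65.363° = -1.1408 rad.
y = sin Δλ · cos φ₂ = (-0.9090)(0.9945) = -0.9039
x = cos φ₁ sin φ₂ − sin φ₁ cos φ₂ cos Δλ = (0.9805)(0.1052) − (-0.1966)(0.9945)(0.4169) = 0.1846
θ = atan2(y, x) = -78.46°; adding 360° gives 282°.

282°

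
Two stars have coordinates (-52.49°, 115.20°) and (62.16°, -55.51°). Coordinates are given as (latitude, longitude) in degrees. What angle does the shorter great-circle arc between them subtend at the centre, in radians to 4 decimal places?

With latitudes φ₁ = -52.490°, φ₂ = 62.160° and longitude difference Δλ = -170.710°:
Haversine: a = sin²(Δφ/2) + cos φ₁ cos φ₂ sin²(Δλ/2) = 0.7085 + (0.6089)(0.4670)(0.9934) = 0.99103.
Central angle c = 2·arcsin(√a) = 2.95190 rad.
So the angular separation is 2.9519 rad.

2.9519 rad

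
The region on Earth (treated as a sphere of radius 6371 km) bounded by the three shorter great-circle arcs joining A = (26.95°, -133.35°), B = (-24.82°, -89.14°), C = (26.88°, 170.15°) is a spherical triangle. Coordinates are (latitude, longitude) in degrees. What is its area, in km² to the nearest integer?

Side lengths (central angles): a = 1.9180, b = 0.8714, c = 1.1705 rad; semiperimeter s = 1.9799.
By l'Huilier's theorem, tan(E/4) = √[tan(s/2) tan((s−a)/2) tan((s−b)/2) tan((s−c)/2)], giving spherical excess E = 0.4458 rad.
Area = E·R² = 0.4458 × (6371)² ≈ 18093505 km².

18093505 km²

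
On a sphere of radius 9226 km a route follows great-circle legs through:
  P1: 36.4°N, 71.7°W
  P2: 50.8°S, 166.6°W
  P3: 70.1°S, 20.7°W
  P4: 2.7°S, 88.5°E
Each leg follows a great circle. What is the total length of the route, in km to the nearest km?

43587 km

Leg P1→P2: central angle 2.0982 rad, distance 19358.3 km.
Leg P2→P3: central angle 0.9878 rad, distance 9113.4 km.
Leg P3→P4: central angle 1.6384 rad, distance 15115.6 km.
Total: 19358.3 + 9113.4 + 15115.6 ≈ 43587 km.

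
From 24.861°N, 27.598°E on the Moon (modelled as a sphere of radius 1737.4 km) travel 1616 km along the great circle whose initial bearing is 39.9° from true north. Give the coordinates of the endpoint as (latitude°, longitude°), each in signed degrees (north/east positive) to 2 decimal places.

54.03°, 88.71°

Angular distance δ = d/R = 1616/1737.4 = 0.93013 rad; initial bearing θ = 0.6964 rad.
sin φ₂ = sin φ₁ cos δ + cos φ₁ sin δ cos θ = (0.4204)(0.5977) + (0.9073)(0.8017)(0.7672) = 0.8093, so φ₂ = 54.03°.
Δλ = atan2(sin θ sin δ cos φ₁, cos δ − sin φ₁ sin φ₂) = atan2(0.4666, 0.2575) = 61.109°.
λ₂ = 27.598° + 61.109° = 88.71°.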